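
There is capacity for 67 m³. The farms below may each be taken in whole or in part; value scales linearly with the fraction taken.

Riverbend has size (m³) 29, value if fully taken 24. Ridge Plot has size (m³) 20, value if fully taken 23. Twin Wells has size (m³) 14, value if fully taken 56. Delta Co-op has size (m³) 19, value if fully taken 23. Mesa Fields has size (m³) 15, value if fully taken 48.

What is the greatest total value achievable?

148.85

Rank by value-to-size ratio: Twin Wells 56/14≈4, Mesa Fields 48/15≈3.2, Delta Co-op 23/19≈1.21, Ridge Plot 23/20≈1.15, Riverbend 24/29≈0.828.
Twin Wells: take in full, 14 m³ for value 56 — 53 left.
All 15 m³ of Mesa Fields fit (value 48) — 38 remain.
Take all of Delta Co-op (19 m³, value 23) — 19 m³ left.
19 m³ left: a 19/20 share of Ridge Plot gives 23×19/20 = 21.85.
Total value = 148.85.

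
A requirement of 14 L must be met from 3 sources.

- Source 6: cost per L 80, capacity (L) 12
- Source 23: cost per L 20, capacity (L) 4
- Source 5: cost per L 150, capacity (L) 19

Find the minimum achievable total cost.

880

Cheapest first:
Take 4 from Source 23 at 20 → need 10 more.
Source 6 at 80: take 10 of its 12 → requirement met.
Source 5: unused.
Cost = 4×20 + 10×80 = 880.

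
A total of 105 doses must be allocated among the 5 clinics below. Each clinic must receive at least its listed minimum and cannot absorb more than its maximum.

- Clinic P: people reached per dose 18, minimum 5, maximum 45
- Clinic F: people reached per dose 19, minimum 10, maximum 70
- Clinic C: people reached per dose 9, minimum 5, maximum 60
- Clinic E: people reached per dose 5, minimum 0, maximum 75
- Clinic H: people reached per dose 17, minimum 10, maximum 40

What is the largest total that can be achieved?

Meeting every minimum uses 5+10+5+0+10 = 30 doses, leaving 75.
Rank by people reached per dose: Clinic F 19 > Clinic P 18 > Clinic H 17 > Clinic C 9 > Clinic E 5.
Clinic F takes 60 more to reach its cap of 70 ; 15 left.
Clinic P has room for 40 more but only 15 remain, so it gets 20.
Total = 18×20 + 19×70 + 9×5 + 17×10 = 1905.

1905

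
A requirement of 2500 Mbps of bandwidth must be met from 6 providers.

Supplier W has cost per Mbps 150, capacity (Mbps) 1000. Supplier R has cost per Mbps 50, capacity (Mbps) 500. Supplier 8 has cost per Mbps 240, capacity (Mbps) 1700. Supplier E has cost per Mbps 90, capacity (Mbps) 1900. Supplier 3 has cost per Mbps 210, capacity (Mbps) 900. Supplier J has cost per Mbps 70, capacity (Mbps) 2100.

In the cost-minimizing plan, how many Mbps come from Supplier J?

2000

Use providers in increasing cost order.
Supplier R (50): use full 500 ; 2000 Mbps to go.
Take 2000 from Supplier J at 70 to finish.
Supplier E, Supplier W, Supplier 3, Supplier 8: unused.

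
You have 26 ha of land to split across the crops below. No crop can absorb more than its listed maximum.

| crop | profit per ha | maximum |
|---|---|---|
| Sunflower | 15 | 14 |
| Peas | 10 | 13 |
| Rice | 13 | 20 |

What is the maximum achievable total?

366

Highest profit per ha first: Sunflower 15 > Rice 13 > Peas 10.
Give Sunflower 14 to hit its cap of 14 → 12 left.
Rice: +12 (room for 20) → 12. Pool exhausted.
Total = 15×14 + 13×12 = 366.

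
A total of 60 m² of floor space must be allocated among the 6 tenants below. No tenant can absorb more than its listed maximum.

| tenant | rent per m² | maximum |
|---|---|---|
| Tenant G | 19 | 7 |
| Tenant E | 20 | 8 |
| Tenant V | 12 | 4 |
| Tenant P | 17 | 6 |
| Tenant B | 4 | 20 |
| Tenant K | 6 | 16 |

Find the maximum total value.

615

Order the tenants by rent per m²: Tenant E 20 > Tenant G 19 > Tenant P 17 > Tenant V 12 > Tenant K 6 > Tenant B 4.
Tenant E: +8 to 8 (cap) ; 52 left.
Give Tenant G 7 to hit its cap of 7 ; 45 left.
Tenant P takes 6 to reach its cap of 6 ; 39 left.
Give Tenant V 4 to hit its cap of 4 ; 35 left.
Give Tenant K 16 to hit its cap of 16 ; 19 left.
Tenant B has room for 20 but only 19 remain, so it gets 19.
Total = 19×7 + 20×8 + 12×4 + 17×6 + 4×19 + 6×16 = 615.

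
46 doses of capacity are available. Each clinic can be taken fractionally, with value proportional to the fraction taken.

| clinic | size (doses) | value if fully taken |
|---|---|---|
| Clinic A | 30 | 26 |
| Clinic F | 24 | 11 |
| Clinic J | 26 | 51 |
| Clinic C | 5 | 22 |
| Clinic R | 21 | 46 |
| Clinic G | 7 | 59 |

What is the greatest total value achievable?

152.5

Best value per unit of size first: Clinic G 59/7≈8.43, Clinic C 22/5≈4.4, Clinic R 46/21≈2.19, Clinic J 51/26≈1.96, Clinic A 26/30≈0.867, Clinic F 11/24≈0.458.
Clinic G: take in full, 7 doses for value 59 ; 39 left.
All 5 doses of Clinic C fit (value 22) ; 34 remain.
Take all of Clinic R (21 doses, value 46) ; 13 doses left.
Only 13 doses remain; take 13/26 of Clinic J for value 51×13/26 = 25.5.
Total value = 152.5.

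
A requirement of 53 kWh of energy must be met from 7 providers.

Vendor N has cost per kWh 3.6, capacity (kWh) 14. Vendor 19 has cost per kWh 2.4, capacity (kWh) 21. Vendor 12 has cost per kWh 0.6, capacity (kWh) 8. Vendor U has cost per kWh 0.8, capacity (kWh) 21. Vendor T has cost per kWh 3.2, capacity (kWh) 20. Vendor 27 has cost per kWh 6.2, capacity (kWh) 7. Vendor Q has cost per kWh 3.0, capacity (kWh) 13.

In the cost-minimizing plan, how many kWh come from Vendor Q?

3

Use providers in increasing cost order.
Vendor 12 at 0.6: take all 8 kWh → 45 still needed.
Vendor U at 0.8: take all 21 kWh → 24 still needed.
Vendor 19 at 2.4: take all 21 kWh → 3 still needed.
Vendor Q (3.0): take the remaining 3 → done.
Vendor T, Vendor N, Vendor 27: unused.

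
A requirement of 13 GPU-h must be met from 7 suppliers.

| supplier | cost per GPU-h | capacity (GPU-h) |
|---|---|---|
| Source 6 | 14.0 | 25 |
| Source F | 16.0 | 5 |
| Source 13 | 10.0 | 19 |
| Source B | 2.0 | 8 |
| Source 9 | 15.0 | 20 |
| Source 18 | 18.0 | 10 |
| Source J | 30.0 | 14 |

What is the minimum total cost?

66

Cheapest first:
Source B at 2.0: take all 8 GPU-h → 5 still needed.
Source 13 at 10.0: take 5 of its 19 → requirement met.
Source 6, Source 9, Source F, Source 18, Source J: unused.
Cost = 8×2.0 + 5×10.0 = 66.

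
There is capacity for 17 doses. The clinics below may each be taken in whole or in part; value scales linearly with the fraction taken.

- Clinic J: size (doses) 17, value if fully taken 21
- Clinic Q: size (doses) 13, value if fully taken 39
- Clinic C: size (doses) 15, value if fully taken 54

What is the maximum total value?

60

Best value per unit of size first: Clinic C 54/15≈3.6, Clinic Q 39/13≈3, Clinic J 21/17≈1.24.
Clinic C: take in full, 15 doses for value 54 ; 2 left.
2 doses left: a 2/13 share of Clinic Q gives 39×2/13 = 6.
Total value = 60.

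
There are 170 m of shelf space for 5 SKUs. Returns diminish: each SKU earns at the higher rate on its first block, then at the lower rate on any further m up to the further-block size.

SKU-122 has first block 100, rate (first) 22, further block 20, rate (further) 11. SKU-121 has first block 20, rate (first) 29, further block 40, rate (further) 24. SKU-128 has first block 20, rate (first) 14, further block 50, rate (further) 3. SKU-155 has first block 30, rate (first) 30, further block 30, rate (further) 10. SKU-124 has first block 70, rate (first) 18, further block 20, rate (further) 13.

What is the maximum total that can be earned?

4200

Treat each block as its own option and order by rate: SKU-155/T1 30 > SKU-121/T1 29 > SKU-121/T2 24 > SKU-122/T1 22 > SKU-124/T1 18 > SKU-128/T1 14 > SKU-124/T2 13 > SKU-122/T2 11 > SKU-155/T2 10 > SKU-128/T2 3.
Fill SKU-155 T1 block (30 at 30) — 140 left.
SKU-121 T1 at 29: fill all 20 — 120 left.
Fill SKU-121 T2 block (40 at 24) — 80 left.
SKU-122/T1: +80 of 100 at 22; pool empty.
Total = 30×30 + 29×20 + 24×40 + 22×80 = 4200.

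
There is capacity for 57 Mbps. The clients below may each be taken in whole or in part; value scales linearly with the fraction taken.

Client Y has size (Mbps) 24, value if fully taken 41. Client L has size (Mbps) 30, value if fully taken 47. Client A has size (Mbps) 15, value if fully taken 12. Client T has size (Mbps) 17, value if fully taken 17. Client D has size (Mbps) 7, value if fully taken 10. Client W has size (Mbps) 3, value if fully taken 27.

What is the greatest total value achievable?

Best value per unit of size first: Client W 27/3≈9, Client Y 41/24≈1.71, Client L 47/30≈1.57, Client D 10/7≈1.43, Client T 17/17≈1, Client A 12/15≈0.8.
All 3 Mbps of Client W fit (value 27) ; 54 remain.
Take all of Client Y (24 Mbps, value 41) ; 30 Mbps left.
Take all of Client L (30 Mbps, value 47) ; 0 Mbps left.
Total value = 115.

115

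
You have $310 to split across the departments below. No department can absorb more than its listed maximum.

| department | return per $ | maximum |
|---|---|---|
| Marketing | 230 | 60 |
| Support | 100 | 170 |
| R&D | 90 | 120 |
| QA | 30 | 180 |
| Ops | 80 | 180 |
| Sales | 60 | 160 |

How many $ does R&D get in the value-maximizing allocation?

Highest return per $ first: Marketing 230 > Support 100 > R&D 90 > Ops 80 > Sales 60 > QA 30.
Give Marketing 60 to hit its cap of 60 → 250 left.
Give Support 170 to hit its cap of 170 → 80 left.
Only 80 left; R&D takes them to reach 80.

80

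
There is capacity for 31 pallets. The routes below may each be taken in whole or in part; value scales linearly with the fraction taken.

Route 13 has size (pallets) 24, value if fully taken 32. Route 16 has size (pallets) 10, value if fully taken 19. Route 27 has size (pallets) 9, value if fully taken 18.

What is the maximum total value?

Rank by value-to-size ratio: Route 27 18/9≈2, Route 16 19/10≈1.9, Route 13 32/24≈1.33.
Route 27: take in full, 9 pallets for value 18 — 22 left.
Route 16: take in full, 10 pallets for value 19 — 12 left.
Only 12 pallets remain; take 12/24 of Route 13 for value 32×12/24 = 16.
Total value = 53.

53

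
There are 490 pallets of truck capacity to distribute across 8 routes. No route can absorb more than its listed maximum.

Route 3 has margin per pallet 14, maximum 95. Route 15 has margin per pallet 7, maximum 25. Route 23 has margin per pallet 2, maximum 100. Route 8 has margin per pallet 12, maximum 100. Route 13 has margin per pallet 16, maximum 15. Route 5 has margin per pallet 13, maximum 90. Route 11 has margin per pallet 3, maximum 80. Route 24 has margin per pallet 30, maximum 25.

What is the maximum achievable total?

5225

Rank by margin per pallet: Route 24 30 > Route 13 16 > Route 3 14 > Route 5 13 > Route 8 12 > Route 15 7 > Route 11 3 > Route 23 2.
Give Route 24 25 to hit its cap of 25 → 465 left.
Give Route 13 15 to hit its cap of 15 → 450 left.
Route 3: +95 to 95 (cap) → 355 left.
Give Route 5 90 to hit its cap of 90 → 265 left.
Route 8 takes 100 to reach its cap of 100 → 165 left.
Route 15: +25 to 25 (cap) → 140 left.
Route 11: +80 to 80 (cap) → 60 left.
Route 23: +60 (room for 100) → 60. Pool exhausted.
Total = 14×95 + 7×25 + 2×60 + 12×100 + 16×15 + 13×90 + 3×80 + 30×25 = 5225.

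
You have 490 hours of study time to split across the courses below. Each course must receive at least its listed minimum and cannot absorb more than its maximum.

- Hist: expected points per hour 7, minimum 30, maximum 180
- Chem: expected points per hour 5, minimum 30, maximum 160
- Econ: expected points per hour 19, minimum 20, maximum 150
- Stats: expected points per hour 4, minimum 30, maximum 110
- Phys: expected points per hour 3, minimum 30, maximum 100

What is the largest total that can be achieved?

Meeting every minimum uses 30+30+20+30+30 = 140 hours, leaving 350.
Rank by expected points per hour: Econ 19 > Hist 7 > Chem 5 > Stats 4 > Phys 3.
Econ: +130 to 150 (cap) → 220 left.
Hist takes 150 more to reach its cap of 180 → 70 left.
Only 70 left; Chem takes them to reach 100.
Total = 7×180 + 5×100 + 19×150 + 4×30 + 3×30 = 4820.

4820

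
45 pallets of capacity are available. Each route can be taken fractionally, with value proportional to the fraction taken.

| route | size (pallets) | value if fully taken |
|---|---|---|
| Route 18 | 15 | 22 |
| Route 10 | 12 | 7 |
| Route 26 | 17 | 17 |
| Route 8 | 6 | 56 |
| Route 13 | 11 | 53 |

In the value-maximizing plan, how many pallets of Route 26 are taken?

13

Sort by value density: Route 8 56/6≈9.33, Route 13 53/11≈4.82, Route 18 22/15≈1.47, Route 26 17/17≈1, Route 10 7/12≈0.583.
All 6 pallets of Route 8 fit (value 56) ; 39 remain.
All 11 pallets of Route 13 fit (value 53) ; 28 remain.
All 15 pallets of Route 18 fit (value 22) ; 13 remain.
Only 13 pallets remain; take 13/17 of Route 26 for value 17×13/17 = 13.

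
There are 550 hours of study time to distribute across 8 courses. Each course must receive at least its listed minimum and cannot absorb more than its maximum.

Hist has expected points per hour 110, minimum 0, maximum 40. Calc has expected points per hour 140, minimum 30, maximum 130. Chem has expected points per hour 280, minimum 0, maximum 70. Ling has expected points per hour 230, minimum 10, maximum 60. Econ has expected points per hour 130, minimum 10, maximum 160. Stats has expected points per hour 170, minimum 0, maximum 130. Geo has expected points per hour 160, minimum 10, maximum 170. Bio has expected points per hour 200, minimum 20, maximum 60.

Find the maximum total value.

103000

Meeting every minimum uses 0+30+0+10+10+0+10+20 = 80 hours, leaving 470.
Highest expected points per hour first: Chem 280 > Ling 230 > Bio 200 > Stats 170 > Geo 160 > Calc 140 > Econ 130 > Hist 110.
Chem: +70 to 70 (cap) → 400 left.
Ling takes 50 more to reach its cap of 60 → 350 left.
Bio: +40 to 60 (cap) → 310 left.
Give Stats 130 more to hit its cap of 130 → 180 left.
Give Geo 160 more to hit its cap of 170 → 20 left.
Calc: +20 (room for 100) → 50. Pool exhausted.
Total = 140×50 + 280×70 + 230×60 + 130×10 + 170×130 + 160×170 + 200×60 = 103000.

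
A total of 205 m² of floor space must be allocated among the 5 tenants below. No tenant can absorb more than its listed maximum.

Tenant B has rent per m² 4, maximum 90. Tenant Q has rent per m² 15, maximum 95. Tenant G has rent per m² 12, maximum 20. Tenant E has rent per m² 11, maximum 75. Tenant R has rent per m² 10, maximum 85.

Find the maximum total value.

Rank by rent per m²: Tenant Q 15 > Tenant G 12 > Tenant E 11 > Tenant R 10 > Tenant B 4.
Tenant Q: +95 to 95 (cap) ; 110 left.
Give Tenant G 20 to hit its cap of 20 ; 90 left.
Tenant E: +75 to 75 (cap) ; 15 left.
Tenant R has room for 85 but only 15 remain, so it gets 15.
Total = 15×95 + 12×20 + 11×75 + 10×15 = 2640.

2640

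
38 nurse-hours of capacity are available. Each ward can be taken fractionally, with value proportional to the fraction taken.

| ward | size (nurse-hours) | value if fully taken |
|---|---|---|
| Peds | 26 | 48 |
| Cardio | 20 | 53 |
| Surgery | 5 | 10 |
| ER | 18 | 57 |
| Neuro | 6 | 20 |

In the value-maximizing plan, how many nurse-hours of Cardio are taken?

14

Rank by value-to-size ratio: Neuro 20/6≈3.33, ER 57/18≈3.17, Cardio 53/20≈2.65, Surgery 10/5≈2, Peds 48/26≈1.85.
All 6 nurse-hours of Neuro fit (value 20) — 32 remain.
All 18 nurse-hours of ER fit (value 57) — 14 remain.
Fill the last 14 nurse-hours with part of Cardio: 14/20 of it earns 37.1.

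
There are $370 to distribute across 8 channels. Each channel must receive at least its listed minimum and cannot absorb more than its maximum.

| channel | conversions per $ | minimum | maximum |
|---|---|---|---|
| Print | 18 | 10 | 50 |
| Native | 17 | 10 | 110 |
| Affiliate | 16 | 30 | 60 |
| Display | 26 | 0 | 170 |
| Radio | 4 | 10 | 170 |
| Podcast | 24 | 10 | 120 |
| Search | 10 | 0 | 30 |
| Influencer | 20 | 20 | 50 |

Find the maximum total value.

8570

Meeting every minimum uses 10+10+30+0+10+10+0+20 = 90 $, leaving 280.
Highest conversions per $ first: Display 26 > Podcast 24 > Influencer 20 > Print 18 > Native 17 > Affiliate 16 > Search 10 > Radio 4.
Give Display 170 more to hit its cap of 170 ; 110 left.
Podcast takes 110 more to reach its cap of 120 ; 0 left.
Total = 18×10 + 17×10 + 16×30 + 26×170 + 4×10 + 24×120 + 20×20 = 8570.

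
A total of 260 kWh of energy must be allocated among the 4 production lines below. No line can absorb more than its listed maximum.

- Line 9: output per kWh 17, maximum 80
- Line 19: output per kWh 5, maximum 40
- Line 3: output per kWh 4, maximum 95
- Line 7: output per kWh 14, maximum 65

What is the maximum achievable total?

Rank by output per kWh: Line 9 17 > Line 7 14 > Line 19 5 > Line 3 4.
Give Line 9 80 to hit its cap of 80 ; 180 left.
Line 7: +65 to 65 (cap) ; 115 left.
Give Line 19 40 to hit its cap of 40 ; 75 left.
Line 3 has room for 95 but only 75 remain, so it gets 75.
Total = 17×80 + 5×40 + 4×75 + 14×65 = 2770.

2770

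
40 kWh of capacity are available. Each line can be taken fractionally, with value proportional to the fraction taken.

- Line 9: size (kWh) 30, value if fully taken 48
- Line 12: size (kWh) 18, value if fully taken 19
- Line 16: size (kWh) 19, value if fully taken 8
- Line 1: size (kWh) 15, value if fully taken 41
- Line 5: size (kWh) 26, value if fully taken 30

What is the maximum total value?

81

Best value per unit of size first: Line 1 41/15≈2.73, Line 9 48/30≈1.6, Line 5 30/26≈1.15, Line 12 19/18≈1.06, Line 16 8/19≈0.421.
Take all of Line 1 (15 kWh, value 41) → 25 kWh left.
Fill the last 25 kWh with part of Line 9: 25/30 of it earns 40.
Total value = 81.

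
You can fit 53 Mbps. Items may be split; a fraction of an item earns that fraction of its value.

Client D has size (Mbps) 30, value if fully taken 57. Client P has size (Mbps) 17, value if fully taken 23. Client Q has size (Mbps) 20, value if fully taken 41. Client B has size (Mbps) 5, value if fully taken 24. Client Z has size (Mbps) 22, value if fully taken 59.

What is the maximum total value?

Sort by value density: Client B 24/5≈4.8, Client Z 59/22≈2.68, Client Q 41/20≈2.05, Client D 57/30≈1.9, Client P 23/17≈1.35.
Client B: take in full, 5 Mbps for value 24 ; 48 left.
Client Z: take in full, 22 Mbps for value 59 ; 26 left.
Take all of Client Q (20 Mbps, value 41) ; 6 Mbps left.
Only 6 Mbps remain; take 6/30 of Client D for value 57×6/30 = 11.4.
Total value = 135.4.

135.4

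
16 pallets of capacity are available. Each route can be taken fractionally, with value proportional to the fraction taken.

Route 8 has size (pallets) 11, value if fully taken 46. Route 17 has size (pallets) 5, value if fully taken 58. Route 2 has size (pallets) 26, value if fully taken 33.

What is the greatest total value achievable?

Sort by value density: Route 17 58/5≈11.6, Route 8 46/11≈4.18, Route 2 33/26≈1.27.
All 5 pallets of Route 17 fit (value 58) — 11 remain.
Route 8: take in full, 11 pallets for value 46 — 0 left.
Total value = 104.

104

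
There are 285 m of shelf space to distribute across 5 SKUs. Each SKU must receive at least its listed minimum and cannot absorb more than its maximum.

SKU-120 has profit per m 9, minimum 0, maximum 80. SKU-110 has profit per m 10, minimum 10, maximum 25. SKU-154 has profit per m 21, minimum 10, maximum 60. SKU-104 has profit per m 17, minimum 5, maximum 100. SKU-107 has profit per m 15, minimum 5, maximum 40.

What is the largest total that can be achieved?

Meeting every minimum uses 0+10+10+5+5 = 30 m, leaving 255.
Highest profit per m first: SKU-154 21 > SKU-104 17 > SKU-107 15 > SKU-110 10 > SKU-120 9.
Give SKU-154 50 more to hit its cap of 60 ; 205 left.
SKU-104 takes 95 more to reach its cap of 100 ; 110 left.
SKU-107 takes 35 more to reach its cap of 40 ; 75 left.
Give SKU-110 15 more to hit its cap of 25 ; 60 left.
SKU-120: +60 (room for 80) → 60. Pool exhausted.
Total = 9×60 + 10×25 + 21×60 + 17×100 + 15×40 = 4350.

4350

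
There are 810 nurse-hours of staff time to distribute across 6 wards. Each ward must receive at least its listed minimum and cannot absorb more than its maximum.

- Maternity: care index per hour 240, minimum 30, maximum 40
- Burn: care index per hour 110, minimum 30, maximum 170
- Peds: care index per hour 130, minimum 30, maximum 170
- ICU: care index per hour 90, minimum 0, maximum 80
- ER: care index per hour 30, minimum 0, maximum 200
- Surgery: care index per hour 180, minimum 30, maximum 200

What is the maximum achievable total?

98100

Meeting every minimum uses 30+30+30+0+0+30 = 120 nurse-hours, leaving 690.
Order the wards by care index per hour: Maternity 240 > Surgery 180 > Peds 130 > Burn 110 > ICU 90 > ER 30.
Maternity takes 10 more to reach its cap of 40 → 680 left.
Give Surgery 170 more to hit its cap of 200 → 510 left.
Give Peds 140 more to hit its cap of 170 → 370 left.
Burn takes 140 more to reach its cap of 170 → 230 left.
ICU: +80 to 80 (cap) → 150 left.
ER: +150 (room for 200) → 150. Pool exhausted.
Total = 240×40 + 110×170 + 130×170 + 90×80 + 30×150 + 180×200 = 98100.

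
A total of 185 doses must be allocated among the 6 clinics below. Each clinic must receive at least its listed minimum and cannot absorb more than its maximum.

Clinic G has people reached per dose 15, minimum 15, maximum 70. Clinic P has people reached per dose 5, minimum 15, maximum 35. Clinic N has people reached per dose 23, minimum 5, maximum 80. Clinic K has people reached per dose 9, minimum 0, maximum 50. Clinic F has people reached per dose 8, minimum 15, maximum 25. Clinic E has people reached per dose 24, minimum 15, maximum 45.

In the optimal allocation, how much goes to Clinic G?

Meeting every minimum uses 15+15+5+0+15+15 = 65 doses, leaving 120.
Highest people reached per dose first: Clinic E 24 > Clinic N 23 > Clinic G 15 > Clinic K 9 > Clinic F 8 > Clinic P 5.
Clinic E: +30 to 45 (cap) — 90 left.
Clinic N takes 75 more to reach its cap of 80 — 15 left.
Clinic G has room for 55 more but only 15 remain, so it gets 30.

30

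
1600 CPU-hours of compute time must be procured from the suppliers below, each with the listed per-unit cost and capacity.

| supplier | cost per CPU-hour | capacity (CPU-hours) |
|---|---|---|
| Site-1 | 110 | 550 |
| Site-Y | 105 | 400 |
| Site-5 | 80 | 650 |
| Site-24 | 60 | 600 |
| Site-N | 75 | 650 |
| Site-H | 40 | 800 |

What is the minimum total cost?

83000

Fill from the cheapest supplier first.
Site-H at 40: take all 800 CPU-hours — 800 still needed.
Take 600 from Site-24 at 60 — need 200 more.
Site-N (75): take the remaining 200 — done.
Site-5, Site-Y, Site-1: unused.
Cost = 800×40 + 600×60 + 200×75 = 83000.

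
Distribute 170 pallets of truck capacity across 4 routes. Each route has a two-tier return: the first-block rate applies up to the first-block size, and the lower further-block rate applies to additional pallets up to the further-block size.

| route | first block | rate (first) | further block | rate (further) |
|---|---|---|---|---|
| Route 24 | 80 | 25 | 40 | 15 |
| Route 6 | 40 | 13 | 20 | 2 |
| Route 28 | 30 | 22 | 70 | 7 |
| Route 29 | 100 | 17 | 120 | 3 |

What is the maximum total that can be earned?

Treat each block as its own option and order by rate: Route 24/T1 25 > Route 28/T1 22 > Route 29/T1 17 > Route 24/T2 15 > Route 6/T1 13 > Route 28/T2 7 > Route 29/T2 3 > Route 6/T2 2.
Route 24/T1 (25): +80 → 90 left.
Route 28 T1 at 22: fill all 30 → 60 left.
Route 29 T1 at 17: only 60 left, fill 60.
Total = 25×80 + 22×30 + 17×60 = 3680.

3680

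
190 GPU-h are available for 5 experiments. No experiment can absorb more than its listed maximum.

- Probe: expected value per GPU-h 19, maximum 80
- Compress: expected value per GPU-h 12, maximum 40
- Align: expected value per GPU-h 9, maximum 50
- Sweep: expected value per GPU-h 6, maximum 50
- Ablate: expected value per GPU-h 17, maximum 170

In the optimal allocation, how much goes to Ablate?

Order the experiments by expected value per GPU-h: Probe 19 > Ablate 17 > Compress 12 > Align 9 > Sweep 6.
Probe takes 80 to reach its cap of 80 — 110 left.
Ablate: +110 (room for 170) → 110. Pool exhausted.

110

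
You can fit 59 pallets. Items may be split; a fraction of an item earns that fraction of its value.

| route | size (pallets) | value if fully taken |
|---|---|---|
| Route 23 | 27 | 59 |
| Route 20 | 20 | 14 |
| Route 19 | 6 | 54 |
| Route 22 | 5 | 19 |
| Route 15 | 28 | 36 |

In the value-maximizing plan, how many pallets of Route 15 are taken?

21

Best value per unit of size first: Route 19 54/6≈9, Route 22 19/5≈3.8, Route 23 59/27≈2.19, Route 15 36/28≈1.29, Route 20 14/20≈0.7.
All 6 pallets of Route 19 fit (value 54) → 53 remain.
Take all of Route 22 (5 pallets, value 19) → 48 pallets left.
Take all of Route 23 (27 pallets, value 59) → 21 pallets left.
Fill the last 21 pallets with part of Route 15: 21/28 of it earns 27.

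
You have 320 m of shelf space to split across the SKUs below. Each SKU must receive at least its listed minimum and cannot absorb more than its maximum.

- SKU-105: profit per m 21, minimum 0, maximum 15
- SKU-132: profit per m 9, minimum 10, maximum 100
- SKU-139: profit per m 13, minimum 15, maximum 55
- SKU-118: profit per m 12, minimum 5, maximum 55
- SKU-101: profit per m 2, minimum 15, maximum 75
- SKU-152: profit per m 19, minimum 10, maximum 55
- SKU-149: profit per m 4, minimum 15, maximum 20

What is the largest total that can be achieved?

Meeting every minimum uses 0+10+15+5+15+10+15 = 70 m, leaving 250.
Highest profit per m first: SKU-105 21 > SKU-152 19 > SKU-139 13 > SKU-118 12 > SKU-132 9 > SKU-149 4 > SKU-101 2.
SKU-105: +15 to 15 (cap) — 235 left.
Give SKU-152 45 more to hit its cap of 55 — 190 left.
SKU-139 takes 40 more to reach its cap of 55 — 150 left.
SKU-118 takes 50 more to reach its cap of 55 — 100 left.
SKU-132 takes 90 more to reach its cap of 100 — 10 left.
SKU-149 takes 5 more to reach its cap of 20 — 5 left.
SKU-101: +5 (room for 60) → 20. Pool exhausted.
Total = 21×15 + 9×100 + 13×55 + 12×55 + 2×20 + 19×55 + 4×20 = 3755.

3755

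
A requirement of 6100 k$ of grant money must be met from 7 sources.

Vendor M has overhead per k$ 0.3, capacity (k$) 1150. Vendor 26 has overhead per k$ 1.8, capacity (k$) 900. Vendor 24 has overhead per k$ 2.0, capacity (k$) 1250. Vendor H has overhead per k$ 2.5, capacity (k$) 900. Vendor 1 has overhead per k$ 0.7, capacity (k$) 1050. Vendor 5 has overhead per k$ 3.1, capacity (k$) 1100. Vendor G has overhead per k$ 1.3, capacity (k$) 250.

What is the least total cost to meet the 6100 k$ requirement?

Cheapest first:
Take 1150 from Vendor M at 0.3 — need 4950 more.
Take 1050 from Vendor 1 at 0.7 — need 3900 more.
Vendor G (1.3): use full 250 — 3650 k$ to go.
Vendor 26 at 1.8: take all 900 k$ — 2750 still needed.
Vendor 24 at 2.0: take all 1250 k$ — 1500 still needed.
Vendor H at 2.5: take all 900 k$ — 600 still needed.
Vendor 5 at 3.1: take 600 of its 1100 — requirement met.
Cost = 1150×0.3 + 1050×0.7 + 250×1.3 + 900×1.8 + 1250×2.0 + 900×2.5 + 600×3.1 = 9635.

9635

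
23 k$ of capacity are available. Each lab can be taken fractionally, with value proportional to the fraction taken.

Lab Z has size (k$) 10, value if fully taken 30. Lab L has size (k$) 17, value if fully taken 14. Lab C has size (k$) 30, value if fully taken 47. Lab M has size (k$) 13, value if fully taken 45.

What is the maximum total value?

75

Best value per unit of size first: Lab M 45/13≈3.46, Lab Z 30/10≈3, Lab C 47/30≈1.57, Lab L 14/17≈0.824.
Lab M: take in full, 13 k$ for value 45 — 10 left.
Take all of Lab Z (10 k$, value 30) — 0 k$ left.
Total value = 75.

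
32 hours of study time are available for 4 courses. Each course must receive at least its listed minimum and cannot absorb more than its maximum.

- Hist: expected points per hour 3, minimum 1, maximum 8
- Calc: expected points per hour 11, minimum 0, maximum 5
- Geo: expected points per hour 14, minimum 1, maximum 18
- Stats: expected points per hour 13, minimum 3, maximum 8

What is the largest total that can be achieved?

Meeting every minimum uses 1+0+1+3 = 5 hours, leaving 27.
Rank by expected points per hour: Geo 14 > Stats 13 > Calc 11 > Hist 3.
Geo takes 17 more to reach its cap of 18 → 10 left.
Give Stats 5 more to hit its cap of 8 → 5 left.
Calc takes 5 more to reach its cap of 5 → 0 left.
Total = 3×1 + 11×5 + 14×18 + 13×8 = 414.

414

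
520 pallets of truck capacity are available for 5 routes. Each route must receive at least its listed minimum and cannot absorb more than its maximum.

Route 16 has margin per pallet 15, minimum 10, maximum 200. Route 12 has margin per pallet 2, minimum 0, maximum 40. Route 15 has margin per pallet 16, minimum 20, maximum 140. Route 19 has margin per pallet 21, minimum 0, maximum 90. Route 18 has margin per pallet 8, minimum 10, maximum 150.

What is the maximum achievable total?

Meeting every minimum uses 10+0+20+0+10 = 40 pallets, leaving 480.
Order the routes by margin per pallet: Route 19 21 > Route 15 16 > Route 16 15 > Route 18 8 > Route 12 2.
Route 19 takes 90 more to reach its cap of 90 — 390 left.
Route 15 takes 120 more to reach its cap of 140 — 270 left.
Give Route 16 190 more to hit its cap of 200 — 80 left.
Route 18: +80 (room for 140) → 90. Pool exhausted.
Total = 15×200 + 16×140 + 21×90 + 8×90 = 7850.

7850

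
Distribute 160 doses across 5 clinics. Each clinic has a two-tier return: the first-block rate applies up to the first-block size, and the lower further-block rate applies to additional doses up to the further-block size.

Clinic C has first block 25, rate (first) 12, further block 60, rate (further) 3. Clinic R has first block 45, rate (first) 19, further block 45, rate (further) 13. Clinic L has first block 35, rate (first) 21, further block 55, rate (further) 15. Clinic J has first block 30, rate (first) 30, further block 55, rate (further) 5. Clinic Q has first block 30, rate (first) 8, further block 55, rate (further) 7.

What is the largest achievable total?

3240

Treat each block as its own option and order by rate: Clinic J/T1 30 > Clinic L/T1 21 > Clinic R/T1 19 > Clinic L/T2 15 > Clinic R/T2 13 > Clinic C/T1 12 > Clinic Q/T1 8 > Clinic Q/T2 7 > Clinic J/T2 5 > Clinic C/T2 3.
Clinic J/T1 (30): +30 — 130 left.
Clinic L/T1 (21): +35 — 95 left.
Clinic R T1 at 19: fill all 45 — 50 left.
50 remain; put them into Clinic L T2 at 15.
Total = 30×30 + 21×35 + 19×45 + 15×50 = 3240.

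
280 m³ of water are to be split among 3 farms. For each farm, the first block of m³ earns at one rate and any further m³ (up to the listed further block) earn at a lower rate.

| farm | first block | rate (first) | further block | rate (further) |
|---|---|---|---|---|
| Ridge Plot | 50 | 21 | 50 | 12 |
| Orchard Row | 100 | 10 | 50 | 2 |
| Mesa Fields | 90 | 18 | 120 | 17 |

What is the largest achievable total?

4950

Order all 6 blocks by rate: Ridge Plot/tier1 21 > Mesa Fields/tier1 18 > Mesa Fields/tier2 17 > Ridge Plot/tier2 12 > Orchard Row/tier1 10 > Orchard Row/tier2 2.
Fill Ridge Plot tier1 block (50 at 21) → 230 left.
Mesa Fields/tier1 (18): +90 → 140 left.
Mesa Fields/tier2 (17): +120 → 20 left.
Ridge Plot/tier2: +20 of 50 at 12; pool empty.
Total = 21×50 + 18×90 + 17×120 + 12×20 = 4950.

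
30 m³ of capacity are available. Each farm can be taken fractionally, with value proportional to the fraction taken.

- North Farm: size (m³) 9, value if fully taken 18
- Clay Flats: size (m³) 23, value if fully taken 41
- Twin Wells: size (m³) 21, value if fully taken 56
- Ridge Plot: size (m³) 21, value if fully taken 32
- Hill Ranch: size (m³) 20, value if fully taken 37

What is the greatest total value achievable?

74

Rank by value-to-size ratio: Twin Wells 56/21≈2.67, North Farm 18/9≈2, Hill Ranch 37/20≈1.85, Clay Flats 41/23≈1.78, Ridge Plot 32/21≈1.52.
Twin Wells: take in full, 21 m³ for value 56 — 9 left.
All 9 m³ of North Farm fit (value 18) — 0 remain.
Total value = 74.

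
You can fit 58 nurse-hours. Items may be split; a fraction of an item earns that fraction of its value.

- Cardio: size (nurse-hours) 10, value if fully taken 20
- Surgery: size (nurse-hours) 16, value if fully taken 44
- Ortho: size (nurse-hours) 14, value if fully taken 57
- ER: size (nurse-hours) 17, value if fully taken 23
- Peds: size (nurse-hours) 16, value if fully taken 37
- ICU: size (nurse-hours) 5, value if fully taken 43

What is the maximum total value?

195

Sort by value density: ICU 43/5≈8.6, Ortho 57/14≈4.07, Surgery 44/16≈2.75, Peds 37/16≈2.31, Cardio 20/10≈2, ER 23/17≈1.35.
ICU: take in full, 5 nurse-hours for value 43 — 53 left.
All 14 nurse-hours of Ortho fit (value 57) — 39 remain.
Take all of Surgery (16 nurse-hours, value 44) — 23 nurse-hours left.
Peds: take in full, 16 nurse-hours for value 37 — 7 left.
Fill the last 7 nurse-hours with part of Cardio: 7/10 of it earns 14.
Total value = 195.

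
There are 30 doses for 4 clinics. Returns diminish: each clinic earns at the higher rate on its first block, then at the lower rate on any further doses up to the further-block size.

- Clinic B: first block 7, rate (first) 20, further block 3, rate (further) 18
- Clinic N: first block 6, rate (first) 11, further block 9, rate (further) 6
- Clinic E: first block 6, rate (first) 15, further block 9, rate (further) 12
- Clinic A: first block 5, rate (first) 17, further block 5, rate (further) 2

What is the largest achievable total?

477

Treat each block as its own option and order by rate: Clinic B/first 20 > Clinic B/second 18 > Clinic A/first 17 > Clinic E/first 15 > Clinic E/second 12 > Clinic N/first 11 > Clinic N/second 6 > Clinic A/second 2.
Clinic B first at 20: fill all 7 ; 23 left.
Clinic B/second (18): +3 ; 20 left.
Fill Clinic A first block (5 at 17) ; 15 left.
Clinic E/first (15): +6 ; 9 left.
Fill Clinic E second block (9 at 12) ; 0 left.
Total = 20×7 + 18×3 + 17×5 + 15×6 + 12×9 = 477.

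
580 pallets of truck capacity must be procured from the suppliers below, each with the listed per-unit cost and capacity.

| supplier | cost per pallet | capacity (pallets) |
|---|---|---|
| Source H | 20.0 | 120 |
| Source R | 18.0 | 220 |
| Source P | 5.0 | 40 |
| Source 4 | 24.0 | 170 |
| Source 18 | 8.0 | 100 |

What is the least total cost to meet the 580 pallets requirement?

Fill from the cheapest supplier first.
Source P at 5.0: take all 40 pallets → 540 still needed.
Take 100 from Source 18 at 8.0 → need 440 more.
Take 220 from Source R at 18.0 → need 220 more.
Take 120 from Source H at 20.0 → need 100 more.
Source 4 (24.0): take the remaining 100 → done.
Cost = 40×5.0 + 100×8.0 + 220×18.0 + 120×20.0 + 100×24.0 = 9760.

9760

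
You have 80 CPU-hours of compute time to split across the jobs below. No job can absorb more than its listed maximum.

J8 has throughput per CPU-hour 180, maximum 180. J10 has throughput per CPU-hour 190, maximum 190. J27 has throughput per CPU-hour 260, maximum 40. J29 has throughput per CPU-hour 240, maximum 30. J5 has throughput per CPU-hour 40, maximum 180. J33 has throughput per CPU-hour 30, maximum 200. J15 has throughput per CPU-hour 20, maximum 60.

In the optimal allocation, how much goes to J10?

Rank by throughput per CPU-hour: J27 260 > J29 240 > J10 190 > J8 180 > J5 40 > J33 30 > J15 20.
J27 takes 40 to reach its cap of 40 → 40 left.
J29: +30 to 30 (cap) → 10 left.
J10 has room for 190 but only 10 remain, so it gets 10.

10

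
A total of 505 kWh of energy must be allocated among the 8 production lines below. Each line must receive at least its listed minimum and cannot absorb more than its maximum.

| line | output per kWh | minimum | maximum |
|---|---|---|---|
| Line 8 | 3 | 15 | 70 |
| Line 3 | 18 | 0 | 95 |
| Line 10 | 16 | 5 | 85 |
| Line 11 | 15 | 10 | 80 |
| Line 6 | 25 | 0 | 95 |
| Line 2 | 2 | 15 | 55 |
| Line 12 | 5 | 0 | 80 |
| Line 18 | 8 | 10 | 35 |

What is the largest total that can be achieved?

7415

Meeting every minimum uses 15+0+5+10+0+15+0+10 = 55 kWh, leaving 450.
Order the production lines by output per kWh: Line 6 25 > Line 3 18 > Line 10 16 > Line 11 15 > Line 18 8 > Line 12 5 > Line 8 3 > Line 2 2.
Line 6: +95 to 95 (cap) ; 355 left.
Give Line 3 95 more to hit its cap of 95 ; 260 left.
Give Line 10 80 more to hit its cap of 85 ; 180 left.
Line 11: +70 to 80 (cap) ; 110 left.
Give Line 18 25 more to hit its cap of 35 ; 85 left.
Give Line 12 80 more to hit its cap of 80 ; 5 left.
Line 8: +5 (room for 55) → 20. Pool exhausted.
Total = 3×20 + 18×95 + 16×85 + 15×80 + 25×95 + 2×15 + 5×80 + 8×35 = 7415.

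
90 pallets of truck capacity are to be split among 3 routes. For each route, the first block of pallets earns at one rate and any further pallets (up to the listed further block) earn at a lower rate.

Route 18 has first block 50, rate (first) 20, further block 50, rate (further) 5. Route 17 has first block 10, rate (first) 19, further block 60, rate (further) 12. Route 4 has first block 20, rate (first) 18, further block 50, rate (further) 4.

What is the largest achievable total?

1670

Treat each block as its own option and order by rate: Route 18/tier1 20 > Route 17/tier1 19 > Route 4/tier1 18 > Route 17/tier2 12 > Route 18/tier2 5 > Route 4/tier2 4.
Route 18/tier1 (20): +50 — 40 left.
Route 17/tier1 (19): +10 — 30 left.
Route 4 tier1 at 18: fill all 20 — 10 left.
10 remain; put them into Route 17 tier2 at 12.
Total = 20×50 + 19×10 + 18×20 + 12×10 = 1670.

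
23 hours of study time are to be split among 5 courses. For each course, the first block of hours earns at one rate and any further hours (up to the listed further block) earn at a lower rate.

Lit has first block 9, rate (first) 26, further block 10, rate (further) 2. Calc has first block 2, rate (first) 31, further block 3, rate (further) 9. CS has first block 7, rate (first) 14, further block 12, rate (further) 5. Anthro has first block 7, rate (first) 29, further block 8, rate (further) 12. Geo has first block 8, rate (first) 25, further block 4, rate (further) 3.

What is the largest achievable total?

624

Order all 10 blocks by rate: Calc/first 31 > Anthro/first 29 > Lit/first 26 > Geo/first 25 > CS/first 14 > Anthro/second 12 > Calc/second 9 > CS/second 5 > Geo/second 3 > Lit/second 2.
Calc first at 31: fill all 2 ; 21 left.
Anthro first at 29: fill all 7 ; 14 left.
Fill Lit first block (9 at 26) ; 5 left.
Geo first at 25: only 5 left, fill 5.
Total = 31×2 + 29×7 + 26×9 + 25×5 = 624.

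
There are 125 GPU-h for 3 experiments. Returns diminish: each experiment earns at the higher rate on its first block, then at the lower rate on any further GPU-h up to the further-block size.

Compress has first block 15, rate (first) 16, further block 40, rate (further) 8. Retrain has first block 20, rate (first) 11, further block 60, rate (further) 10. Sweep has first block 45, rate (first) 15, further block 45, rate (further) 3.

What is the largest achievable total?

Order all 6 blocks by rate: Compress/first 16 > Sweep/first 15 > Retrain/first 11 > Retrain/second 10 > Compress/second 8 > Sweep/second 3.
Compress first at 16: fill all 15 — 110 left.
Sweep/first (15): +45 — 65 left.
Fill Retrain first block (20 at 11) — 45 left.
Retrain/second: +45 of 60 at 10; pool empty.
Total = 16×15 + 15×45 + 11×20 + 10×45 = 1585.

1585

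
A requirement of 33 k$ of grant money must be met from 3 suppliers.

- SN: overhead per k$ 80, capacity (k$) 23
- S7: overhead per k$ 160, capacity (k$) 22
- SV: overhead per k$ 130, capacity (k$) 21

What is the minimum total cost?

Fill from the cheapest supplier first.
SN (80): use full 23 → 10 k$ to go.
SV at 130: take 10 of its 21 → requirement met.
S7: unused.
Cost = 23×80 + 10×130 = 3140.

3140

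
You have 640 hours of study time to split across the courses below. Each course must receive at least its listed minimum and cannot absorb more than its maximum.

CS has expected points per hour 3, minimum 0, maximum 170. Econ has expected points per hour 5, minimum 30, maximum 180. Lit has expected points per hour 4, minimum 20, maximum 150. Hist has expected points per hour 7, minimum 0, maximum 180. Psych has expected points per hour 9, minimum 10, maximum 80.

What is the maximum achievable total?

Meeting every minimum uses 0+30+20+0+10 = 60 hours, leaving 580.
Rank by expected points per hour: Psych 9 > Hist 7 > Econ 5 > Lit 4 > CS 3.
Psych takes 70 more to reach its cap of 80 — 510 left.
Hist takes 180 more to reach its cap of 180 — 330 left.
Econ takes 150 more to reach its cap of 180 — 180 left.
Lit: +130 to 150 (cap) — 50 left.
Only 50 left; CS takes them to reach 50.
Total = 3×50 + 5×180 + 4×150 + 7×180 + 9×80 = 3630.

3630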